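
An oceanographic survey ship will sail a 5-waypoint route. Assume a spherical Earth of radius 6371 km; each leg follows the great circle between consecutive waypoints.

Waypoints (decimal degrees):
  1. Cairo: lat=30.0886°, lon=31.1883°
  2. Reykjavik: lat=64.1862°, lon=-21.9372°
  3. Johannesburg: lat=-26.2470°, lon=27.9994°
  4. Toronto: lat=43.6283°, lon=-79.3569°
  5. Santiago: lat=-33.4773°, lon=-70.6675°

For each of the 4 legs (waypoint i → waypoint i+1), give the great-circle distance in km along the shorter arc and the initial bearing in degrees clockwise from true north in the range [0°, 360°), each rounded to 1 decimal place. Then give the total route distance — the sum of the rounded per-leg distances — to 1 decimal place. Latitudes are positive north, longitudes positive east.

Leg 1: dist=5266.1 km, bearing=331.7°
Leg 2: dist=10945.8 km, bearing=136.1°
Leg 3: dist=13334.6 km, bearing=307.1°
Leg 4: dist=8619.0 km, bearing=172.6°
Total: 38165.5 km

Leg 1: φ1=0.5251451, φ2=1.1202605, Δφ=0.5951154, Δλ=-0.9272149 rad; a=sin²(Δφ/2)+cosφ1·cosφ2·sin²(Δλ/2)=0.1613003539; c=2·atan2(√a, √(1-a))=0.826574891; dist=6371·c=5266.109 ≈ 5266.1 km; running total=5266.1 km
Leg 1 bearing: y=sinΔλ·cosφ2=-0.34833736, x=cosφ1·sinφ2-sinφ1·cosφ2·cosΔλ=0.64791302; θ=atan2(y, x)=-28.2638° <0 so +360° → 331.7362° ≈ 331.7°
Leg 2: φ1=1.1202605, φ2=-0.4580966, Δφ=-1.5783571, Δλ=0.8715581 rad; a=sin²(Δφ/2)+cosφ1·cosφ2·sin²(Δλ/2)=0.5733698083; c=2·atan2(√a, √(1-a))=1.718067725; dist=6371·c=10945.809 ≈ 10945.8 km; running total=16211.9 km
Leg 2 bearing: y=sinΔλ·cosφ2=0.68642376, x=cosφ1·sinφ2-sinφ1·cosφ2·cosΔλ=-0.71224287; θ=atan2(y, x)=136.0575° ≈ 136.1°
Leg 3: φ1=-0.4580966, φ2=0.7614575, Δφ=1.2195541, Δλ=-1.8737209 rad; a=sin²(Δφ/2)+cosφ1·cosφ2·sin²(Δλ/2)=0.7494008879; c=2·atan2(√a, √(1-a))=2.093012064; dist=6371·c=13334.580 ≈ 13334.6 km; running total=29546.5 km
Leg 3 bearing: y=sinΔλ·cosφ2=-0.69087377, x=cosφ1·sinφ2-sinφ1·cosφ2·cosΔλ=0.52334523; θ=atan2(y, x)=-52.8556° <0 so +360° → 307.1444° ≈ 307.1°
Leg 4: φ1=0.7614575, φ2=-0.5842891, Δφ=-1.3457466, Δλ=0.1516586 rad; a=sin²(Δφ/2)+cosφ1·cosφ2·sin²(Δλ/2)=0.3918875481; c=2·atan2(√a, √(1-a))=1.352850088; dist=6371·c=8619.008 ≈ 8619.0 km; running total=38165.5 km
Leg 4 bearing: y=sinΔλ·cosφ2=0.12601478, x=cosφ1·sinφ2-sinφ1·cosφ2·cosΔλ=-0.96817719; θ=atan2(y, x)=172.5843° ≈ 172.6°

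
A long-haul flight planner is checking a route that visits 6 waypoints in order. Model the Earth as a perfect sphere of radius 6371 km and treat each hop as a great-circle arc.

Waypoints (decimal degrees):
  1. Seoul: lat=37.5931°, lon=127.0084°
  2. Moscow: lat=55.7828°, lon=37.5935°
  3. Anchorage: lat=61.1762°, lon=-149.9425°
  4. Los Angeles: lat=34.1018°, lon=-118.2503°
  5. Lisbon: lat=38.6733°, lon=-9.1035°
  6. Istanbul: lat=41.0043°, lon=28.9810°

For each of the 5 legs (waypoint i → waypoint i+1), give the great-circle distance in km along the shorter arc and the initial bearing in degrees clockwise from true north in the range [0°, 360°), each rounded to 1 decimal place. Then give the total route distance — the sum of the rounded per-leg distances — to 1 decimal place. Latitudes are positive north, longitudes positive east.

Leg 1: φ1=0.6561234, φ2=0.9735935, Δφ=0.3174702, Δλ=-1.5605844 rad; a=sin²(Δφ/2)+cosφ1·cosφ2·sin²(Δλ/2)=0.2454963051; c=2·atan2(√a, √(1-a))=1.036765106; dist=6371·c=6605.230 ≈ 6605.2 km; running total=6605.2 km
Leg 1 bearing: y=sinΔλ·cosφ2=-0.56230232, x=cosφ1·sinφ2-sinφ1·cosφ2·cosΔλ=0.65171127; θ=atan2(y, x)=-40.7879° <0 so +360° → 319.2121° ≈ 319.2°
Leg 2: φ1=0.9735935, φ2=1.0677261, Δφ=0.0941326, Δλ=-3.2731207 rad; a=sin²(Δφ/2)+cosφ1·cosφ2·sin²(Δλ/2)=0.2721527682; c=2·atan2(√a, √(1-a))=1.097644092; dist=6371·c=6993.091 ≈ 6993.1 km; running total=13598.3 km
Leg 2 bearing: y=sinΔλ·cosφ2=0.06322930, x=cosφ1·sinφ2-sinφ1·cosφ2·cosΔλ=0.88788772; θ=atan2(y, x)=4.0733° ≈ 4.1°
Leg 3: φ1=1.0677261, φ2=0.5951887, Δφ=-0.4725374, Δλ=0.5531332 rad; a=sin²(Δφ/2)+cosφ1·cosφ2·sin²(Δλ/2)=0.0845567421; c=2·atan2(√a, √(1-a))=0.590097346; dist=6371·c=3759.510 ≈ 3759.5 km; running total=17357.8 km
Leg 3 bearing: y=sinΔλ·cosφ2=0.43501706, x=cosφ1·sinφ2-sinφ1·cosφ2·cosΔλ=-0.34696938; θ=atan2(y, x)=128.5758° ≈ 128.6°
Leg 4: φ1=0.5951887, φ2=0.6749764, Δφ=0.0797877, Δλ=1.9049710 rad; a=sin²(Δφ/2)+cosφ1·cosφ2·sin²(Δλ/2)=0.4308440113; c=2·atan2(√a, √(1-a))=1.432039520; dist=6371·c=9123.524 ≈ 9123.5 km; running total=26481.3 km
Leg 4 bearing: y=sinΔλ·cosφ2=0.73753319, x=cosφ1·sinφ2-sinφ1·cosφ2·cosΔλ=0.66099515; θ=atan2(y, x)=48.1325° ≈ 48.1°
Leg 5: φ1=0.6749764, φ2=0.7156600, Δφ=0.0406836, Δλ=0.6646999 rad; a=sin²(Δφ/2)+cosφ1·cosφ2·sin²(Δλ/2)=0.0631313460; c=2·atan2(√a, √(1-a))=0.507962600; dist=6371·c=3236.230 ≈ 3236.2 km; running total=29717.5 km
Leg 5 bearing: y=sinΔλ·cosφ2=0.46549183, x=cosφ1·sinφ2-sinφ1·cosφ2·cosΔλ=0.14106903; θ=atan2(y, x)=73.1404° ≈ 73.1°

Leg 1: dist=6605.2 km, bearing=319.2°
Leg 2: dist=6993.1 km, bearing=4.1°
Leg 3: dist=3759.5 km, bearing=128.6°
Leg 4: dist=9123.5 km, bearing=48.1°
Leg 5: dist=3236.2 km, bearing=73.1°
Total: 29717.5 km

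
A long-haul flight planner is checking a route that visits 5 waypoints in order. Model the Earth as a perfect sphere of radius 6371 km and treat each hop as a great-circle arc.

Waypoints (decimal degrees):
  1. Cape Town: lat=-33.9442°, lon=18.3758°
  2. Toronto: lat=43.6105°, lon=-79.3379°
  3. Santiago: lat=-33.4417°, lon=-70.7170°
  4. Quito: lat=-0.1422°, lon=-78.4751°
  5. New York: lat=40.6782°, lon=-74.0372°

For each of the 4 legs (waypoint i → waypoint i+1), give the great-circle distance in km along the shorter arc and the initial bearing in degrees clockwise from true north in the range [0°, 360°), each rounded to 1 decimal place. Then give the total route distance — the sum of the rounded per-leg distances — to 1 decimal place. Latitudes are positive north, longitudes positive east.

Leg 1: φ1=-0.5924381, φ2=0.7611468, Δφ=1.3535849, Δλ=-1.7054258 rad; a=sin²(Δφ/2)+cosφ1·cosφ2·sin²(Δλ/2)=0.7328846312; c=2·atan2(√a, √(1-a))=2.055300054; dist=6371·c=13094.317 ≈ 13094.3 km; running total=13094.3 km
Leg 1 bearing: y=sinΔλ·cosφ2=-0.71749368, x=cosφ1·sinφ2-sinφ1·cosφ2·cosΔλ=0.51793997; θ=atan2(y, x)=-54.1755° <0 so +360° → 305.8245° ≈ 305.8°
Leg 2: φ1=0.7611468, φ2=-0.5836678, Δφ=-1.3448146, Δλ=0.1504631 rad; a=sin²(Δφ/2)+cosφ1·cosφ2·sin²(Δλ/2)=0.3913814441; c=2·atan2(√a, √(1-a))=1.351813236; dist=6371·c=8612.402 ≈ 8612.4 km; running total=21706.7 km
Leg 2 bearing: y=sinΔλ·cosφ2=0.12508027, x=cosφ1·sinφ2-sinφ1·cosφ2·cosΔλ=-0.96807178; θ=atan2(y, x)=172.6379° ≈ 172.6°
Leg 3: φ1=-0.5836678, φ2=-0.0024819, Δφ=0.5811859, Δλ=-0.1354044 rad; a=sin²(Δφ/2)+cosφ1·cosφ2·sin²(Δλ/2)=0.0859128324; c=2·atan2(√a, √(1-a))=0.594953904; dist=6371·c=3790.451 ≈ 3790.5 km; running total=25497.2 km
Leg 3 bearing: y=sinΔλ·cosφ2=-0.13499059, x=cosφ1·sinφ2-sinφ1·cosφ2·cosΔλ=0.54397133; θ=atan2(y, x)=-13.9368° <0 so +360° → 346.0632° ≈ 346.1°
Leg 4: φ1=-0.0024819, φ2=0.7099685, Δφ=0.7124504, Δλ=0.0774560 rad; a=sin²(Δφ/2)+cosφ1·cosφ2·sin²(Δλ/2)=0.1227557133; c=2·atan2(√a, √(1-a))=0.715921798; dist=6371·c=4561.138 ≈ 4561.1 km; running total=30058.3 km
Leg 4 bearing: y=sinΔλ·cosφ2=0.05868252, x=cosφ1·sinφ2-sinφ1·cosφ2·cosΔλ=0.65368445; θ=atan2(y, x)=5.1298° ≈ 5.1°

Leg 1: dist=13094.3 km, bearing=305.8°
Leg 2: dist=8612.4 km, bearing=172.6°
Leg 3: dist=3790.5 km, bearing=346.1°
Leg 4: dist=4561.1 km, bearing=5.1°
Total: 30058.3 km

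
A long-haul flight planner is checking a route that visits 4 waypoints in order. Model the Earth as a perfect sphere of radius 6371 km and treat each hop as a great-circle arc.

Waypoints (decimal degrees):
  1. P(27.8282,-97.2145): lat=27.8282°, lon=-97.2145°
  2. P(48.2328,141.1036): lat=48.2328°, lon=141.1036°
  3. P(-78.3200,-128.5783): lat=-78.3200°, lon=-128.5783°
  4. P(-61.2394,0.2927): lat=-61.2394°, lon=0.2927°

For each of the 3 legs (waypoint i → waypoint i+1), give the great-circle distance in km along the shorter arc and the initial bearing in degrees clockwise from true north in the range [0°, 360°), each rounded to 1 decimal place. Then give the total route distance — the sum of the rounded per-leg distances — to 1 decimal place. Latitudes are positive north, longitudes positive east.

Leg 1: φ1=0.4856937, φ2=0.8418212, Δφ=0.3561275, Δλ=4.1594355 rad; a=sin²(Δφ/2)+cosφ1·cosφ2·sin²(Δλ/2)=0.4805996631; c=2·atan2(√a, √(1-a))=1.531985911; dist=6371·c=9760.282 ≈ 9760.3 km; running total=9760.3 km
Leg 1 bearing: y=sinΔλ·cosφ2=-0.56684059, x=cosφ1·sinφ2-sinφ1·cosφ2·cosΔλ=0.82291327; θ=atan2(y, x)=-34.5599° <0 so +360° → 325.4401° ≈ 325.4°
Leg 2: φ1=0.8418212, φ2=-1.3669419, Δφ=-2.2087630, Δλ=-4.7068371 rad; a=sin²(Δφ/2)+cosφ1·cosφ2·sin²(Δλ/2)=0.8655810228; c=2·atan2(√a, √(1-a))=2.390820096; dist=6371·c=15231.915 ≈ 15231.9 km; running total=24992.2 km
Leg 2 bearing: y=sinΔλ·cosφ2=0.20244235, x=cosφ1·sinφ2-sinφ1·cosφ2·cosΔλ=-0.65147460; θ=atan2(y, x)=162.7376° ≈ 162.7°
Leg 3: φ1=-1.3669419, φ2=-1.0688292, Δφ=0.2981127, Δλ=2.2492233 rad; a=sin²(Δφ/2)+cosφ1·cosφ2·sin²(Δλ/2)=0.1013219135; c=2·atan2(√a, √(1-a))=0.647894633; dist=6371·c=4127.737 ≈ 4127.7 km; running total=29119.9 km
Leg 3 bearing: y=sinΔλ·cosφ2=0.37460532, x=cosφ1·sinφ2-sinφ1·cosφ2·cosΔλ=-0.47317437; θ=atan2(y, x)=141.6318° ≈ 141.6°

Leg 1: dist=9760.3 km, bearing=325.4°
Leg 2: dist=15231.9 km, bearing=162.7°
Leg 3: dist=4127.7 km, bearing=141.6°
Total: 29119.9 km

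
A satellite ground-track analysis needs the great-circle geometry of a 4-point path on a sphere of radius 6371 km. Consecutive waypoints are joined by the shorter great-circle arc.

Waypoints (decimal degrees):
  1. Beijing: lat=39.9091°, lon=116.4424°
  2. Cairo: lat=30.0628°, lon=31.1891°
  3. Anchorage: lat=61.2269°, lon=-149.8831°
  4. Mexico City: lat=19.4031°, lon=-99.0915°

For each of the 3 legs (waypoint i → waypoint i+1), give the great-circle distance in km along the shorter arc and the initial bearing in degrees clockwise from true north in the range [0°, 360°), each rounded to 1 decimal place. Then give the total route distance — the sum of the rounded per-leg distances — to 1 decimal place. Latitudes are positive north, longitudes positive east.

Leg 1: dist=7549.4 km, bearing=291.4°
Leg 2: dist=9863.7 km, bearing=0.5°
Leg 3: dist=6079.8 km, bearing=116.4°
Total: 23492.9 km

Leg 1: φ1=0.6965452, φ2=0.5246948, Δφ=-0.1718504, Δλ=-1.4879508 rad; a=sin²(Δφ/2)+cosφ1·cosφ2·sin²(Δλ/2)=0.3118346152; c=2·atan2(√a, √(1-a))=1.184963607; dist=6371·c=7549.403 ≈ 7549.4 km; running total=7549.4 km
Leg 1 bearing: y=sinΔλ·cosφ2=-0.86250850, x=cosφ1·sinφ2-sinφ1·cosφ2·cosΔλ=0.33831087; θ=atan2(y, x)=-68.5829° <0 so +360° → 291.4171° ≈ 291.4°
Leg 2: φ1=0.5246948, φ2=1.0686110, Δφ=0.5439162, Δλ=-3.1603061 rad; a=sin²(Δφ/2)+cosφ1·cosφ2·sin²(Δλ/2)=0.4887097241; c=2·atan2(√a, √(1-a))=1.548213856; dist=6371·c=9863.670 ≈ 9863.7 km; running total=17413.1 km
Leg 2 bearing: y=sinΔλ·cosφ2=0.00900703, x=cosφ1·sinφ2-sinφ1·cosφ2·cosΔλ=0.99970445; θ=atan2(y, x)=0.5162° ≈ 0.5°
Leg 3: φ1=1.0686110, φ2=0.3386480, Δφ=-0.7299630, Δλ=0.8864807 rad; a=sin²(Δφ/2)+cosφ1·cosφ2·sin²(Δλ/2)=0.2109048029; c=2·atan2(√a, √(1-a))=0.954287305; dist=6371·c=6079.764 ≈ 6079.8 km; running total=23492.9 km
Leg 3 bearing: y=sinΔλ·cosφ2=0.73084387, x=cosφ1·sinφ2-sinφ1·cosφ2·cosΔλ=-0.36271629; θ=atan2(y, x)=116.3951° ≈ 116.4°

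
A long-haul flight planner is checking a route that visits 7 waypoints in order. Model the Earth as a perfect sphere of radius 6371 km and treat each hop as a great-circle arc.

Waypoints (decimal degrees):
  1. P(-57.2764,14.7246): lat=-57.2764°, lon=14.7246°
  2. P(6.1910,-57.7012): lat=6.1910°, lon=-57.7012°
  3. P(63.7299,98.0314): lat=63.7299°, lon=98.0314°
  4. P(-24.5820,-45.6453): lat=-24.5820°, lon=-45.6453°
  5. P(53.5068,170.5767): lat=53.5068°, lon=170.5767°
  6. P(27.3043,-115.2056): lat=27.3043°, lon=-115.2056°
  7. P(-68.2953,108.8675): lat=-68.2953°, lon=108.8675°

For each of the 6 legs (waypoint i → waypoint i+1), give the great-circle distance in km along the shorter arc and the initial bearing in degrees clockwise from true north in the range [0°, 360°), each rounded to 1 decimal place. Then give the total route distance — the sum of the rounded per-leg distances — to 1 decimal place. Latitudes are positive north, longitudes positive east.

Leg 1: φ1=-0.9996618, φ2=0.1080533, Δφ=1.1077151, Δλ=-1.2640687 rad; a=sin²(Δφ/2)+cosφ1·cosφ2·sin²(Δλ/2)=0.4642269970; c=2·atan2(√a, √(1-a))=1.499189141; dist=6371·c=9551.334 ≈ 9551.3 km; running total=9551.3 km
Leg 1 bearing: y=sinΔλ·cosφ2=-0.94776685, x=cosφ1·sinφ2-sinφ1·cosφ2·cosΔλ=0.31083625; θ=atan2(y, x)=-71.8422° <0 so +360° → 288.1578° ≈ 288.2°
Leg 2: φ1=0.1080533, φ2=1.1122966, Δφ=1.0042433, Δλ=2.7180466 rad; a=sin²(Δφ/2)+cosφ1·cosφ2·sin²(Δλ/2)=0.6522177853; c=2·atan2(√a, √(1-a))=1.880142144; dist=6371·c=11978.386 ≈ 11978.4 km; running total=21529.7 km
Leg 2 bearing: y=sinΔλ·cosφ2=0.18190806, x=cosφ1·sinφ2-sinφ1·cosφ2·cosΔλ=0.93500184; θ=atan2(y, x)=11.0096° ≈ 11.0°
Leg 3: φ1=1.1122966, φ2=-0.4290368, Δφ=-1.5413334, Δλ=-2.5076315 rad; a=sin²(Δφ/2)+cosφ1·cosφ2·sin²(Δλ/2)=0.8486551360; c=2·atan2(√a, √(1-a))=2.342434369; dist=6371·c=14923.649 ≈ 14923.6 km; running total=36453.3 km
Leg 3 bearing: y=sinΔλ·cosφ2=-0.53865515, x=cosφ1·sinφ2-sinφ1·cosφ2·cosΔλ=0.47287315; θ=atan2(y, x)=-48.7208° <0 so +360° → 311.2792° ≈ 311.3°
Leg 4: φ1=-0.4290368, φ2=0.9338698, Δφ=1.3629067, Δλ=3.7737858 rad; a=sin²(Δφ/2)+cosφ1·cosφ2·sin²(Δλ/2)=0.8853659116; c=2·atan2(√a, √(1-a))=2.450785253; dist=6371·c=15613.953 ≈ 15614.0 km; running total=52067.3 km
Leg 4 bearing: y=sinΔλ·cosφ2=-0.35143361, x=cosφ1·sinφ2-sinφ1·cosφ2·cosΔλ=0.53147613; θ=atan2(y, x)=-33.4743° <0 so +360° → 326.5257° ≈ 326.5°
Leg 5: φ1=0.9338698, φ2=0.4765499, Δφ=-0.4573199, Δλ=-4.9878421 rad; a=sin²(Δφ/2)+cosφ1·cosφ2·sin²(Δλ/2)=0.2437460314; c=2·atan2(√a, √(1-a))=1.032693393; dist=6371·c=6579.290 ≈ 6579.3 km; running total=58646.6 km
Leg 5 bearing: y=sinΔλ·cosφ2=0.85508507, x=cosφ1·sinφ2-sinφ1·cosφ2·cosΔλ=0.07851840; θ=atan2(y, x)=84.7535° ≈ 84.8°
Leg 6: φ1=0.4765499, φ2=-1.1919778, Δφ=-1.6685278, Δλ=3.9108134 rad; a=sin²(Δφ/2)+cosφ1·cosφ2·sin²(Δλ/2)=0.8311455498; c=2·atan2(√a, √(1-a))=2.294668842; dist=6371·c=14619.335 ≈ 14619.3 km; running total=73265.9 km
Leg 6 bearing: y=sinΔλ·cosφ2=-0.25723982, x=cosφ1·sinφ2-sinφ1·cosφ2·cosΔλ=-0.70370319; θ=atan2(y, x)=-159.9200° <0 so +360° → 200.0800° ≈ 200.1°

Leg 1: dist=9551.3 km, bearing=288.2°
Leg 2: dist=11978.4 km, bearing=11.0°
Leg 3: dist=14923.6 km, bearing=311.3°
Leg 4: dist=15614.0 km, bearing=326.5°
Leg 5: dist=6579.3 km, bearing=84.8°
Leg 6: dist=14619.3 km, bearing=200.1°
Total: 73265.9 km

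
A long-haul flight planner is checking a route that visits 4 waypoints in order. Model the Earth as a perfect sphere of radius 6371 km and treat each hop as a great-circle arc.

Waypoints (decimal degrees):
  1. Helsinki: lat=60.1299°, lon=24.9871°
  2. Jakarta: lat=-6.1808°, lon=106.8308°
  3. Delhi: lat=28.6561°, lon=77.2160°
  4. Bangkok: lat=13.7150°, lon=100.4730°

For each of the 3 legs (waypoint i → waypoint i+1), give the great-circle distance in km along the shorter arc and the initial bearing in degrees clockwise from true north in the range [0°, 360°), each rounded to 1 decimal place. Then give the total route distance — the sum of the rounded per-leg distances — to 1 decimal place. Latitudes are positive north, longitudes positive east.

Leg 1: dist=10154.8 km, bearing=100.1°
Leg 2: dist=5006.4 km, bearing=322.2°
Leg 3: dist=2918.2 km, bearing=119.8°
Total: 18079.4 km

Leg 1: φ1=1.0494647, φ2=-0.1078753, Δφ=-1.1573400, Δλ=1.4284420 rad; a=sin²(Δφ/2)+cosφ1·cosφ2·sin²(Δλ/2)=0.5115579806; c=2·atan2(√a, √(1-a))=1.593914347; dist=6371·c=10154.828 ≈ 10154.8 km; running total=10154.8 km
Leg 1 bearing: y=sinΔλ·cosφ2=0.98413063, x=cosφ1·sinφ2-sinφ1·cosφ2·cosΔλ=-0.17593341; θ=atan2(y, x)=100.1357° ≈ 100.1°
Leg 2: φ1=-0.1078753, φ2=0.5001433, Δφ=0.6080186, Δλ=-0.5168758 rad; a=sin²(Δφ/2)+cosφ1·cosφ2·sin²(Δλ/2)=0.1465920828; c=2·atan2(√a, √(1-a))=0.785809540; dist=6371·c=5006.393 ≈ 5006.4 km; running total=15161.2 km
Leg 2 bearing: y=sinΔλ·cosφ2=-0.43363790, x=cosφ1·sinφ2-sinφ1·cosφ2·cosΔλ=0.55890030; θ=atan2(y, x)=-37.8071° <0 so +360° → 322.1929° ≈ 322.2°
Leg 3: φ1=0.5001433, φ2=0.2393719, Δφ=-0.2607714, Δλ=0.4059112 rad; a=sin²(Δφ/2)+cosφ1·cosφ2·sin²(Δλ/2)=0.0515398464; c=2·atan2(√a, √(1-a))=0.458041372; dist=6371·c=2918.182 ≈ 2918.2 km; running total=18079.4 km
Leg 3 bearing: y=sinΔλ·cosφ2=0.38359761, x=cosφ1·sinφ2-sinφ1·cosφ2·cosΔλ=-0.21997009; θ=atan2(y, x)=119.8317° ≈ 119.8°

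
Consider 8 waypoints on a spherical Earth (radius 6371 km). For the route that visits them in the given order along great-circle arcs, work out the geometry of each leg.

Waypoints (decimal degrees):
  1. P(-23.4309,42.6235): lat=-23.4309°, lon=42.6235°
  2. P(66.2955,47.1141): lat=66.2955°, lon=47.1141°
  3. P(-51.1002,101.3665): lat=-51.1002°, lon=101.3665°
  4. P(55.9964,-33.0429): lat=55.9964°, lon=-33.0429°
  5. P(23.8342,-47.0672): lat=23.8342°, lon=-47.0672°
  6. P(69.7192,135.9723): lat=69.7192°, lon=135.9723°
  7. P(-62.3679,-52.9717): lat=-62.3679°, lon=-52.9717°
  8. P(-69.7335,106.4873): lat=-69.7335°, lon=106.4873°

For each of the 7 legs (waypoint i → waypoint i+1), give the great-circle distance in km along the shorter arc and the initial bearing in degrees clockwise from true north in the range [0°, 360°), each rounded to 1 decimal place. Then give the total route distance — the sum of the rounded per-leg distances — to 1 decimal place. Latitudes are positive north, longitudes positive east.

Leg 1: φ1=-0.4089464, φ2=1.1570748, Δφ=1.5660211, Δλ=0.0783758 rad; a=sin²(Δφ/2)+cosφ1·cosφ2·sin²(Δλ/2)=0.4981785775; c=2·atan2(√a, √(1-a))=1.567153474; dist=6371·c=9984.335 ≈ 9984.3 km; running total=9984.3 km
Leg 1 bearing: y=sinΔλ·cosφ2=0.03147635, x=cosφ1·sinφ2-sinφ1·cosφ2·cosΔλ=0.99949786; θ=atan2(y, x)=1.8038° ≈ 1.8°
Leg 2: φ1=1.1570748, φ2=-0.8918667, Δφ=-2.0489415, Δλ=0.9468830 rad; a=sin²(Δφ/2)+cosφ1·cosφ2·sin²(Δλ/2)=0.7825494575; c=2·atan2(√a, √(1-a))=2.171349469; dist=6371·c=13833.667 ≈ 13833.7 km; running total=23818.0 km
Leg 2 bearing: y=sinΔλ·cosφ2=0.50965164, x=cosφ1·sinφ2-sinφ1·cosφ2·cosΔλ=-0.64878226; θ=atan2(y, x)=141.8486° ≈ 141.8°
Leg 3: φ1=-0.8918667, φ2=0.9773215, Δφ=1.8691883, Δλ=-2.3458866 rad; a=sin²(Δφ/2)+cosφ1·cosφ2·sin²(Δλ/2)=0.9454593942; c=2·atan2(√a, √(1-a))=2.670160537; dist=6371·c=17011.593 ≈ 17011.6 km; running total=40829.6 km
Leg 3 bearing: y=sinΔλ·cosφ2=-0.39950107, x=cosφ1·sinφ2-sinφ1·cosφ2·cosΔλ=0.21601530; θ=atan2(y, x)=-61.5993° <0 so +360° → 298.4007° ≈ 298.4°
Leg 4: φ1=0.9773215, φ2=0.4159853, Δφ=-0.5613363, Δλ=-0.2447702 rad; a=sin²(Δφ/2)+cosφ1·cosφ2·sin²(Δλ/2)=0.0843516337; c=2·atan2(√a, √(1-a))=0.589359726; dist=6371·c=3754.811 ≈ 3754.8 km; running total=44584.4 km
Leg 4 bearing: y=sinΔλ·cosφ2=-0.22166687, x=cosφ1·sinφ2-sinφ1·cosφ2·cosΔλ=-0.50971516; θ=atan2(y, x)=-156.4966° <0 so +360° → 203.5034° ≈ 203.5°
Leg 5: φ1=0.4159853, φ2=1.2168296, Δφ=0.8008443, Δλ=3.1946419 rad; a=sin²(Δφ/2)+cosφ1·cosφ2·sin²(Δλ/2)=0.4687875918; c=2·atan2(√a, √(1-a))=1.508330896; dist=6371·c=9609.576 ≈ 9609.6 km; running total=54194.0 km
Leg 5 bearing: y=sinΔλ·cosφ2=-0.01837939, x=cosφ1·sinφ2-sinφ1·cosφ2·cosΔλ=0.99788042; θ=atan2(y, x)=-1.0552° <0 so +360° → 358.9448° ≈ 358.9°
Leg 6: φ1=1.2168296, φ2=-1.0885252, Δφ=-2.3053548, Δλ=-3.2976949 rad; a=sin²(Δφ/2)+cosφ1·cosφ2·sin²(Δλ/2)=0.9949127771; c=2·atan2(√a, √(1-a))=2.998821887; dist=6371·c=19105.494 ≈ 19105.5 km; running total=73299.5 km
Leg 6 bearing: y=sinΔλ·cosφ2=0.07210537, x=cosφ1·sinφ2-sinφ1·cosφ2·cosΔλ=0.12266290; θ=atan2(y, x)=30.4484° ≈ 30.4°
Leg 7: φ1=-1.0885252, φ2=-1.2170792, Δφ=-0.1285540, Δλ=2.7830846 rad; a=sin²(Δφ/2)+cosφ1·cosφ2·sin²(Δλ/2)=0.1596706137; c=2·atan2(√a, √(1-a))=0.822134843; dist=6371·c=5237.821 ≈ 5237.8 km; running total=78537.3 km
Leg 7 bearing: y=sinΔλ·cosφ2=0.12153950, x=cosφ1·sinφ2-sinφ1·cosφ2·cosΔλ=-0.72244846; θ=atan2(y, x)=170.4504° ≈ 170.5°

Leg 1: dist=9984.3 km, bearing=1.8°
Leg 2: dist=13833.7 km, bearing=141.8°
Leg 3: dist=17011.6 km, bearing=298.4°
Leg 4: dist=3754.8 km, bearing=203.5°
Leg 5: dist=9609.6 km, bearing=358.9°
Leg 6: dist=19105.5 km, bearing=30.4°
Leg 7: dist=5237.8 km, bearing=170.5°
Total: 78537.3 km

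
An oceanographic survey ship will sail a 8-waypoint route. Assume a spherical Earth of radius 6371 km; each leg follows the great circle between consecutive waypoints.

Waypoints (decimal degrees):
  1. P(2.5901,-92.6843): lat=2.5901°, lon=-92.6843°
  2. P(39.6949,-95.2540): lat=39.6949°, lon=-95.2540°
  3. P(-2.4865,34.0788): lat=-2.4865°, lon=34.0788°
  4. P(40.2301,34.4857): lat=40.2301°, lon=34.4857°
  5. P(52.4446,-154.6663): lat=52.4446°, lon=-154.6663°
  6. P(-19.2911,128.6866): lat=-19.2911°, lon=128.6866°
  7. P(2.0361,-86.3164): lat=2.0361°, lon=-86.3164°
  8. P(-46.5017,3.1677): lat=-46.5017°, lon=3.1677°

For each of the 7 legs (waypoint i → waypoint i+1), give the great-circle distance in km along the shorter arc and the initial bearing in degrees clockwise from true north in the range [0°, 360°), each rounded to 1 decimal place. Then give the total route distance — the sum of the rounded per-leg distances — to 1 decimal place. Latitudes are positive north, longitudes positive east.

Leg 1: φ1=0.0452058, φ2=0.6928067, Δφ=0.6476009, Δλ=-0.0448497 rad; a=sin²(Δφ/2)+cosφ1·cosφ2·sin²(Δλ/2)=0.1016197840; c=2·atan2(√a, √(1-a))=0.648881118; dist=6371·c=4134.022 ≈ 4134.0 km; running total=4134.0 km
Leg 1 bearing: y=sinΔλ·cosφ2=-0.03449834, x=cosφ1·sinφ2-sinφ1·cosφ2·cosΔλ=0.60330977; θ=atan2(y, x)=-3.2727° <0 so +360° → 356.7273° ≈ 356.7°
Leg 2: φ1=0.6928067, φ2=-0.0433976, Δφ=-0.7362043, Δλ=2.2572832 rad; a=sin²(Δφ/2)+cosφ1·cosφ2·sin²(Δλ/2)=0.7574749517; c=2·atan2(√a, √(1-a))=2.111745534; dist=6371·c=13453.931 ≈ 13453.9 km; running total=17587.9 km
Leg 2 bearing: y=sinΔλ·cosφ2=0.77274924, x=cosφ1·sinφ2-sinφ1·cosφ2·cosΔλ=0.37105957; θ=atan2(y, x)=64.3506° ≈ 64.4°
Leg 3: φ1=-0.0433976, φ2=0.7021477, Δφ=0.7455453, Δλ=0.0071017 rad; a=sin²(Δφ/2)+cosφ1·cosφ2·sin²(Δλ/2)=0.1326505747; c=2·atan2(√a, √(1-a))=0.745573668; dist=6371·c=4750.0498 ≈ 4750.0 km; running total=22337.9 km
Leg 3 bearing: y=sinΔλ·cosφ2=0.00542183, x=cosφ1·sinφ2-sinφ1·cosφ2·cosΔλ=0.67837173; θ=atan2(y, x)=0.4579° ≈ 0.5°
Leg 4: φ1=0.7021477, φ2=0.9153309, Δφ=0.2131832, Δλ=-3.3013252 rad; a=sin²(Δφ/2)+cosφ1·cosφ2·sin²(Δλ/2)=0.4737053403; c=2·atan2(√a, √(1-a))=1.518182737; dist=6371·c=9672.342 ≈ 9672.3 km; running total=32010.2 km
Leg 4 bearing: y=sinΔλ·cosφ2=0.09694800, x=cosφ1·sinφ2-sinφ1·cosφ2·cosΔλ=0.99389911; θ=atan2(y, x)=5.5712° ≈ 5.6°
Leg 5: φ1=0.9153309, φ2=-0.3366932, Δφ=-1.2520242, Δλ=4.9454411 rad; a=sin²(Δφ/2)+cosφ1·cosφ2·sin²(Δλ/2)=0.5645191299; c=2·atan2(√a, √(1-a))=1.700195397; dist=6371·c=10831.945 ≈ 10831.9 km; running total=42842.1 km
Leg 5 bearing: y=sinΔλ·cosφ2=-0.91833623, x=cosφ1·sinφ2-sinφ1·cosφ2·cosΔλ=-0.37417602; θ=atan2(y, x)=-112.1684° <0 so +360° → 247.8316° ≈ 247.8°
Leg 6: φ1=-0.3366932, φ2=0.0355366, Δφ=0.3722299, Δλ=-3.7525103 rad; a=sin²(Δφ/2)+cosφ1·cosφ2·sin²(Δλ/2)=0.8921898736; c=2·atan2(√a, √(1-a))=2.472491866; dist=6371·c=15752.246 ≈ 15752.2 km; running total=58594.3 km
Leg 6 bearing: y=sinΔλ·cosφ2=0.57325717, x=cosφ1·sinφ2-sinφ1·cosφ2·cosΔλ=-0.23690638; θ=atan2(y, x)=112.4535° ≈ 112.5°
Leg 7: φ1=0.0355366, φ2=-0.8116078, Δφ=-0.8471444, Δλ=1.5617922 rad; a=sin²(Δφ/2)+cosφ1·cosφ2·sin²(Δλ/2)=0.5097894075; c=2·atan2(√a, √(1-a))=1.590376393; dist=6371·c=10132.288 ≈ 10132.3 km; running total=68726.6 km
Leg 7 bearing: y=sinΔλ·cosφ2=0.68830515, x=cosφ1·sinφ2-sinφ1·cosφ2·cosΔλ=-0.72515701; θ=atan2(y, x)=136.4935° ≈ 136.5°

Leg 1: dist=4134.0 km, bearing=356.7°
Leg 2: dist=13453.9 km, bearing=64.4°
Leg 3: dist=4750.0 km, bearing=0.5°
Leg 4: dist=9672.3 km, bearing=5.6°
Leg 5: dist=10831.9 km, bearing=247.8°
Leg 6: dist=15752.2 km, bearing=112.5°
Leg 7: dist=10132.3 km, bearing=136.5°
Total: 68726.6 km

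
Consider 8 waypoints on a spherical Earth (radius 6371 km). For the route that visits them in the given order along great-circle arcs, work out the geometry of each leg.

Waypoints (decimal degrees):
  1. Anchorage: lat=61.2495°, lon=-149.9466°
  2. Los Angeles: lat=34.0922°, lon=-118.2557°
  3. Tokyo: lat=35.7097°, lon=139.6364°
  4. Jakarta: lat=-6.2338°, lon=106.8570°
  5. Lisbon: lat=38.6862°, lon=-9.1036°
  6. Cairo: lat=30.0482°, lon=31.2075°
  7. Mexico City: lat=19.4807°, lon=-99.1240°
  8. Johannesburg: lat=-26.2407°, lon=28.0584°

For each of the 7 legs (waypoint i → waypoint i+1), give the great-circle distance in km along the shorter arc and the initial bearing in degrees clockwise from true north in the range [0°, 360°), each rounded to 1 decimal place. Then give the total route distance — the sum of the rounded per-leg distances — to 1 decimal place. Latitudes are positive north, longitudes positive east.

Leg 1: φ1=1.0690054, φ2=0.5950211, Δφ=-0.4739843, Δλ=0.5531105 rad; a=sin²(Δφ/2)+cosφ1·cosφ2·sin²(Δλ/2)=0.0848182520; c=2·atan2(√a, √(1-a))=0.591036623; dist=6371·c=3765.494 ≈ 3765.5 km; running total=3765.5 km
Leg 1 bearing: y=sinΔλ·cosφ2=0.43505042, x=cosφ1·sinφ2-sinφ1·cosφ2·cosΔλ=-0.34817753; θ=atan2(y, x)=128.6708° ≈ 128.7°
Leg 2: φ1=0.5950211, φ2=0.6232518, Δφ=0.0282307, Δλ=4.5010663 rad; a=sin²(Δφ/2)+cosφ1·cosφ2·sin²(Δλ/2)=0.4069390683; c=2·atan2(√a, √(1-a))=1.383582773; dist=6371·c=8814.806 ≈ 8814.8 km; running total=12580.3 km
Leg 2 bearing: y=sinΔλ·cosφ2=-0.79392158, x=cosφ1·sinφ2-sinφ1·cosφ2·cosΔλ=0.57883260; θ=atan2(y, x)=-53.9049° <0 so +360° → 306.0951° ≈ 306.1°
Leg 3: φ1=0.6232518, φ2=-0.1088003, Δφ=-0.7320522, Δλ=-0.5721085 rad; a=sin²(Δφ/2)+cosφ1·cosφ2·sin²(Δλ/2)=0.1923652713; c=2·atan2(√a, √(1-a))=0.908068592; dist=6371·c=5785.305 ≈ 5785.3 km; running total=18365.6 km
Leg 3 bearing: y=sinΔλ·cosφ2=-0.53820467, x=cosφ1·sinφ2-sinφ1·cosφ2·cosΔλ=-0.57600280; θ=atan2(y, x)=-136.9429° <0 so +360° → 223.0571° ≈ 223.1°
Leg 4: φ1=-0.1088003, φ2=0.6752016, Δφ=0.7840019, Δλ=-2.0238943 rad; a=sin²(Δφ/2)+cosφ1·cosφ2·sin²(Δλ/2)=0.7037766298; c=2·atan2(√a, √(1-a))=1.990569423; dist=6371·c=12681.918 ≈ 12681.9 km; running total=31047.5 km
Leg 4 bearing: y=sinΔλ·cosφ2=-0.70181668, x=cosφ1·sinφ2-sinφ1·cosφ2·cosΔλ=0.58425482; θ=atan2(y, x)=-50.2230° <0 so +360° → 309.7770° ≈ 309.8°
Leg 5: φ1=0.6752016, φ2=0.5244400, Δφ=-0.1507615, Δλ=0.7035614 rad; a=sin²(Δφ/2)+cosφ1·cosφ2·sin²(Δλ/2)=0.0858933083; c=2·atan2(√a, √(1-a))=0.594884230; dist=6371·c=3790.007 ≈ 3790.0 km; running total=34837.5 km
Leg 5 bearing: y=sinΔλ·cosφ2=0.55999201, x=cosφ1·sinφ2-sinφ1·cosφ2·cosΔλ=-0.02171495; θ=atan2(y, x)=92.2207° ≈ 92.2°
Leg 6: φ1=0.5244400, φ2=0.3400024, Δφ=-0.1844377, Δλ=-2.2747138 rad; a=sin²(Δφ/2)+cosφ1·cosφ2·sin²(Δλ/2)=0.6805843042; c=2·atan2(√a, √(1-a))=1.940317115; dist=6371·c=12361.760 ≈ 12361.8 km; running total=47199.3 km
Leg 6 bearing: y=sinΔλ·cosφ2=-0.71867318, x=cosφ1·sinφ2-sinφ1·cosφ2·cosΔλ=0.59419365; θ=atan2(y, x)=-50.4163° <0 so +360° → 309.5837° ≈ 309.6°
Leg 7: φ1=0.3400024, φ2=-0.4579866, Δφ=-0.7979890, Δλ=2.2197516 rad; a=sin²(Δφ/2)+cosφ1·cosφ2·sin²(Δλ/2)=0.8292454186; c=2·atan2(√a, √(1-a))=2.289608028; dist=6371·c=14587.093 ≈ 14587.1 km; running total=61786.4 km
Leg 7 bearing: y=sinΔλ·cosφ2=0.71460969, x=cosφ1·sinφ2-sinφ1·cosφ2·cosΔλ=-0.23605679; θ=atan2(y, x)=108.2799° ≈ 108.3°

Leg 1: dist=3765.5 km, bearing=128.7°
Leg 2: dist=8814.8 km, bearing=306.1°
Leg 3: dist=5785.3 km, bearing=223.1°
Leg 4: dist=12681.9 km, bearing=309.8°
Leg 5: dist=3790.0 km, bearing=92.2°
Leg 6: dist=12361.8 km, bearing=309.6°
Leg 7: dist=14587.1 km, bearing=108.3°
Total: 61786.4 km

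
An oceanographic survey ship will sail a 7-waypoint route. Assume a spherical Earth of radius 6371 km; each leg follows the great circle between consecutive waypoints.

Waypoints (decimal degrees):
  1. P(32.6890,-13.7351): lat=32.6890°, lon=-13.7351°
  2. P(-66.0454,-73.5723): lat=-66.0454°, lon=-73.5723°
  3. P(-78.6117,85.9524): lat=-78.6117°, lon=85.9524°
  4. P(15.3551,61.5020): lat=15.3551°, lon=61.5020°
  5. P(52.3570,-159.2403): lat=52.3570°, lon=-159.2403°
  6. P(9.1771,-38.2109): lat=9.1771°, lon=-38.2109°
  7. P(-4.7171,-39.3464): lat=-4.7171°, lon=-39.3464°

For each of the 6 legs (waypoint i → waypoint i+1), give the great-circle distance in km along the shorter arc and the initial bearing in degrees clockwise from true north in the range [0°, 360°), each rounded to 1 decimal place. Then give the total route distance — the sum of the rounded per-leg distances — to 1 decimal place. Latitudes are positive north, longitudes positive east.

Leg 1: φ1=0.5705307, φ2=-1.1527097, Δφ=-1.7232404, Δλ=-1.0443562 rad; a=sin²(Δφ/2)+cosφ1·cosφ2·sin²(Δλ/2)=0.6609335926; c=2·atan2(√a, √(1-a))=1.898497287; dist=6371·c=12095.326 ≈ 12095.3 km; running total=12095.3 km
Leg 1 bearing: y=sinΔλ·cosφ2=-0.35103902, x=cosφ1·sinφ2-sinφ1·cosφ2·cosΔλ=-0.87930263; θ=atan2(y, x)=-158.2369° <0 so +360° → 201.7631° ≈ 201.8°
Leg 2: φ1=-1.1527097, φ2=-1.3720330, Δφ=-0.2193233, Δλ=2.7842313 rad; a=sin²(Δφ/2)+cosφ1·cosφ2·sin²(Δλ/2)=0.0896152034; c=2·atan2(√a, √(1-a))=0.608039422; dist=6371·c=3873.819 ≈ 3873.8 km; running total=15969.1 km
Leg 2 bearing: y=sinΔλ·cosφ2=0.06907122, x=cosφ1·sinφ2-sinφ1·cosφ2·cosΔλ=-0.56706829; θ=atan2(y, x)=173.0554° ≈ 173.1°
Leg 3: φ1=-1.3720330, φ2=0.2679971, Δφ=1.6400300, Δλ=-0.4267400 rad; a=sin²(Δφ/2)+cosφ1·cosφ2·sin²(Δλ/2)=0.5431271400; c=2·atan2(√a, √(1-a))=1.657157919; dist=6371·c=10557.753 ≈ 10557.8 km; running total=26526.9 km
Leg 3 bearing: y=sinΔλ·cosφ2=-0.39913026, x=cosφ1·sinφ2-sinφ1·cosφ2·cosΔλ=0.91282815; θ=atan2(y, x)=-23.6172° <0 so +360° → 336.3828° ≈ 336.4°
Leg 4: φ1=0.2679971, φ2=0.9138020, Δφ=0.6458050, Δλ=-3.8526799 rad; a=sin²(Δφ/2)+cosφ1·cosφ2·sin²(Δλ/2)=0.6182665950; c=2·atan2(√a, √(1-a))=1.809592560; dist=6371·c=11528.914 ≈ 11528.9 km; running total=38055.8 km
Leg 4 bearing: y=sinΔλ·cosφ2=0.39860405, x=cosφ1·sinφ2-sinφ1·cosφ2·cosΔλ=0.88609642; θ=atan2(y, x)=24.2203° ≈ 24.2°
Leg 5: φ1=0.9138020, φ2=0.1601706, Δφ=-0.7536314, Δλ=2.1123615 rad; a=sin²(Δφ/2)+cosφ1·cosφ2·sin²(Δλ/2)=0.5922532417; c=2·atan2(√a, √(1-a))=1.756366028; dist=6371·c=11189.808 ≈ 11189.8 km; running total=49245.6 km
Leg 5 bearing: y=sinΔλ·cosφ2=0.84593463, x=cosφ1·sinφ2-sinφ1·cosφ2·cosΔλ=0.50035184; θ=atan2(y, x)=59.3966° ≈ 59.4°
Leg 6: φ1=0.1601706, φ2=-0.0823289, Δφ=-0.2424995, Δλ=-0.0198182 rad; a=sin²(Δφ/2)+cosφ1·cosφ2·sin²(Δλ/2)=0.0147262047; c=2·atan2(√a, √(1-a))=0.243302815; dist=6371·c=1550.082 ≈ 1550.1 km; running total=50795.7 km
Leg 6 bearing: y=sinΔλ·cosφ2=-0.01974979, x=cosφ1·sinφ2-sinφ1·cosφ2·cosΔλ=-0.24009856; θ=atan2(y, x)=-175.2976° <0 so +360° → 184.7024° ≈ 184.7°

Leg 1: dist=12095.3 km, bearing=201.8°
Leg 2: dist=3873.8 km, bearing=173.1°
Leg 3: dist=10557.8 km, bearing=336.4°
Leg 4: dist=11528.9 km, bearing=24.2°
Leg 5: dist=11189.8 km, bearing=59.4°
Leg 6: dist=1550.1 km, bearing=184.7°
Total: 50795.7 km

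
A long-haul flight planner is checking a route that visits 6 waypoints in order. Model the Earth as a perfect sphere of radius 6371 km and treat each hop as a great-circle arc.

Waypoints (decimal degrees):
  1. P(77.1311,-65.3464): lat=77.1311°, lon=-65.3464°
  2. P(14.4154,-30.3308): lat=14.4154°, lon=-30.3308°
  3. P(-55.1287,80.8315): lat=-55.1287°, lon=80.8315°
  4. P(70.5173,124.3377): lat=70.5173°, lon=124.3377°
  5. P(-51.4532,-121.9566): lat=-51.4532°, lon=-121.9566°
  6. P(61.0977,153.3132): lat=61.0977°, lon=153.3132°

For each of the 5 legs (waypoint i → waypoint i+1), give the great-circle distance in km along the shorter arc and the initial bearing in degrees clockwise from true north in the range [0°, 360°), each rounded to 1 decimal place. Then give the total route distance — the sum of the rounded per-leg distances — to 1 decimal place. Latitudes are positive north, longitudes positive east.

Leg 1: dist=7250.5 km, bearing=142.3°
Leg 2: dist=12658.2 km, bearing=144.3°
Leg 3: dist=14392.1 km, bearing=17.3°
Leg 4: dist=16142.5 km, bearing=92.5°
Leg 5: dist=14574.7 km, bearing=320.3°
Total: 65018.0 km

Leg 1: φ1=1.3461917, φ2=0.2515962, Δφ=-1.0945955, Δλ=0.6111375 rad; a=sin²(Δφ/2)+cosφ1·cosφ2·sin²(Δλ/2)=0.2903190830; c=2·atan2(√a, √(1-a))=1.138054087; dist=6371·c=7250.543 ≈ 7250.5 km; running total=7250.5 km
Leg 1 bearing: y=sinΔλ·cosφ2=0.55573411, x=cosφ1·sinφ2-sinφ1·cosφ2·cosΔλ=-0.71784069; θ=atan2(y, x)=142.2539° ≈ 142.3°
Leg 2: φ1=0.2515962, φ2=-0.9621773, Δφ=-1.2137735, Δλ=1.9401481 rad; a=sin²(Δφ/2)+cosφ1·cosφ2·sin²(Δλ/2)=0.7020763104; c=2·atan2(√a, √(1-a))=1.986848558; dist=6371·c=12658.212 ≈ 12658.2 km; running total=19908.7 km
Leg 2 bearing: y=sinΔλ·cosφ2=0.53317806, x=cosφ1·sinφ2-sinφ1·cosφ2·cosΔλ=-0.74322394; θ=atan2(y, x)=144.3449° ≈ 144.3°
Leg 3: φ1=-0.9621773, φ2=1.2307591, Δφ=2.1929364, Δλ=0.7593264 rad; a=sin²(Δφ/2)+cosφ1·cosφ2·sin²(Δλ/2)=0.8175785684; c=2·atan2(√a, √(1-a))=2.259008274; dist=6371·c=14392.142 ≈ 14392.1 km; running total=34300.8 km
Leg 3 bearing: y=sinΔλ·cosφ2=0.22960772, x=cosφ1·sinφ2-sinφ1·cosφ2·cosΔλ=0.73746573; θ=atan2(y, x)=17.2938° ≈ 17.3°
Leg 4: φ1=1.2307591, φ2=-0.8980278, Δφ=-2.1287868, Δλ=-4.2986465 rad; a=sin²(Δφ/2)+cosφ1·cosφ2·sin²(Δλ/2)=0.9104380718; c=2·atan2(√a, √(1-a))=2.533739775; dist=6371·c=16142.456 ≈ 16142.5 km; running total=50443.3 km
Leg 4 bearing: y=sinΔλ·cosφ2=0.57057359, x=cosφ1·sinφ2-sinφ1·cosφ2·cosΔλ=-0.02466044; θ=atan2(y, x)=92.4748° ≈ 92.5°
Leg 5: φ1=-0.8980278, φ2=1.0663560, Δφ=1.9643838, Δλ=4.8043643 rad; a=sin²(Δφ/2)+cosφ1·cosφ2·sin²(Δλ/2)=0.8285114615; c=2·atan2(√a, √(1-a))=2.287659202; dist=6371·c=14574.677 ≈ 14574.7 km; running total=65018.0 km
Leg 5 bearing: y=sinΔλ·cosφ2=-0.48127466, x=cosφ1·sinφ2-sinφ1·cosφ2·cosΔλ=0.58025475; θ=atan2(y, x)=-39.6730° <0 so +360° → 320.3270° ≈ 320.3°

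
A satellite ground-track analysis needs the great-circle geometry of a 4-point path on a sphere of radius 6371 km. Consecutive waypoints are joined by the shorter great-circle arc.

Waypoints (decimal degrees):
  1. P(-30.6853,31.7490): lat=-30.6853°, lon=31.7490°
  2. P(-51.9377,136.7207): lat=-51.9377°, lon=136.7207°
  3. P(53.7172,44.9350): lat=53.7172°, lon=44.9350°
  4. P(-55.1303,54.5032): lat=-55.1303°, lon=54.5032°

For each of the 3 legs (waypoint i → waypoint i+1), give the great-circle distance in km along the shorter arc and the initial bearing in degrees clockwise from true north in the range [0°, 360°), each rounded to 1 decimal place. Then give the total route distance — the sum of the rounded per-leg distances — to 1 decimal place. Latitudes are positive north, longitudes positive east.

Leg 1: dist=8300.0 km, bearing=141.9°
Leg 2: dist=14482.5 km, bearing=309.2°
Leg 3: dist=12135.0 km, bearing=174.2°
Total: 34917.5 km

Leg 1: φ1=-0.5355595, φ2=-0.9064839, Δφ=-0.3709244, Δλ=1.8321018 rad; a=sin²(Δφ/2)+cosφ1·cosφ2·sin²(Δλ/2)=0.3675870126; c=2·atan2(√a, √(1-a))=1.302772877; dist=6371·c=8299.966 ≈ 8300.0 km; running total=8300.0 km
Leg 1 bearing: y=sinΔλ·cosφ2=0.59558935, x=cosφ1·sinφ2-sinφ1·cosφ2·cosΔλ=-0.75838020; θ=atan2(y, x)=141.8559° ≈ 141.9°
Leg 2: φ1=-0.9064839, φ2=0.9375420, Δφ=1.8440259, Δλ=-1.6019627 rad; a=sin²(Δφ/2)+cosφ1·cosφ2·sin²(Δλ/2)=0.8230244866; c=2·atan2(√a, √(1-a))=2.273193080; dist=6371·c=14482.513 ≈ 14482.5 km; running total=22782.5 km
Leg 2 bearing: y=sinΔλ·cosφ2=-0.59148383, x=cosφ1·sinφ2-sinφ1·cosφ2·cosΔλ=0.48245995; θ=atan2(y, x)=-50.7967° <0 so +360° → 309.2033° ≈ 309.2°
Leg 3: φ1=0.9375420, φ2=-0.9622053, Δφ=-1.8997473, Δλ=0.1669966 rad; a=sin²(Δφ/2)+cosφ1·cosφ2·sin²(Δλ/2)=0.6638784910; c=2·atan2(√a, √(1-a))=1.904724759; dist=6371·c=12135.001 ≈ 12135.0 km; running total=34917.5 km
Leg 3 bearing: y=sinΔλ·cosφ2=0.09503083, x=cosφ1·sinφ2-sinφ1·cosφ2·cosΔλ=-0.93997048; θ=atan2(y, x)=174.2270° ≈ 174.2°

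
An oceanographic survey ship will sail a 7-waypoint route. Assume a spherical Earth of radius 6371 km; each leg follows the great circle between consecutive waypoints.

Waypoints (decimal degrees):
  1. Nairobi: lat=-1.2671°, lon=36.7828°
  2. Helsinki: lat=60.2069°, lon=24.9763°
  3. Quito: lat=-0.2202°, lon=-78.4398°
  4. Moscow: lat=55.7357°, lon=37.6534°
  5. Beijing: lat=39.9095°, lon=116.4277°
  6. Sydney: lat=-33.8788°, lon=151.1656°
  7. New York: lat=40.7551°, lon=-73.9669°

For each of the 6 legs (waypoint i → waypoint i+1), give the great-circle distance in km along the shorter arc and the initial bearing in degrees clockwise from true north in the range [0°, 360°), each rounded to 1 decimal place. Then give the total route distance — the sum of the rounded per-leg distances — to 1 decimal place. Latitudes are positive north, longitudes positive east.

Leg 1: φ1=-0.0221151, φ2=1.0508086, Δφ=1.0729237, Δλ=-0.2060623 rad; a=sin²(Δφ/2)+cosφ1·cosφ2·sin²(Δλ/2)=0.2664758016; c=2·atan2(√a, √(1-a))=1.084846545; dist=6371·c=6911.557 ≈ 6911.6 km; running total=6911.6 km
Leg 1 bearing: y=sinΔλ·cosφ2=-0.10166302, x=cosφ1·sinφ2-sinφ1·cosφ2·cosΔλ=0.87836805; θ=atan2(y, x)=-6.6021° <0 so +360° → 353.3979° ≈ 353.4°
Leg 2: φ1=1.0508086, φ2=-0.0038432, Δφ=-1.0546519, Δλ=-1.8049514 rad; a=sin²(Δφ/2)+cosφ1·cosφ2·sin²(Δλ/2)=0.5593093239; c=2·atan2(√a, √(1-a))=1.689694919; dist=6371·c=10765.046 ≈ 10765.0 km; running total=17676.6 km
Leg 2 bearing: y=sinΔλ·cosφ2=-0.97270354, x=cosφ1·sinφ2-sinφ1·cosφ2·cosΔλ=0.19944285; θ=atan2(y, x)=-78.4127° <0 so +360° → 281.5873° ≈ 281.6°
Leg 3: φ1=-0.0038432, φ2=0.9727715, Δφ=0.9766147, Δλ=2.0262086 rad; a=sin²(Δφ/2)+cosφ1·cosφ2·sin²(Δλ/2)=0.6254025317; c=2·atan2(√a, √(1-a))=1.824308137; dist=6371·c=11622.667 ≈ 11622.7 km; running total=29299.3 km
Leg 3 bearing: y=sinΔλ·cosφ2=0.50562899, x=cosφ1·sinφ2-sinφ1·cosφ2·cosΔλ=0.82549146; θ=atan2(y, x)=31.4883° ≈ 31.5°
Leg 4: φ1=0.9727715, φ2=0.6965522, Δφ=-0.2762193, Δλ=1.3748709 rad; a=sin²(Δφ/2)+cosφ1·cosφ2·sin²(Δλ/2)=0.1928483629; c=2·atan2(√a, √(1-a))=0.909293635; dist=6371·c=5793.110 ≈ 5793.1 km; running total=35092.4 km
Leg 4 bearing: y=sinΔλ·cosφ2=0.75238336, x=cosφ1·sinφ2-sinφ1·cosφ2·cosΔλ=0.23780404; θ=atan2(y, x)=72.4599° ≈ 72.5°
Leg 5: φ1=0.6965522, φ2=-0.5912966, Δφ=-1.2878488, Δλ=0.6062907 rad; a=sin²(Δφ/2)+cosφ1·cosφ2·sin²(Δλ/2)=0.4171580546; c=2·atan2(√a, √(1-a))=1.404344880; dist=6371·c=8947.081 ≈ 8947.1 km; running total=44039.5 km
Leg 5 bearing: y=sinΔλ·cosφ2=0.47307784, x=cosφ1·sinφ2-sinφ1·cosφ2·cosΔλ=-0.86530122; θ=atan2(y, x)=151.3337° ≈ 151.3°
Leg 6: φ1=-0.5912966, φ2=0.7113107, Δφ=1.3026073, Δλ=-3.9293034 rad; a=sin²(Δφ/2)+cosφ1·cosφ2·sin²(Δλ/2)=0.9037889562; c=2·atan2(√a, √(1-a))=2.510829919; dist=6371·c=15996.497 ≈ 15996.5 km; running total=60036.0 km
Leg 6 bearing: y=sinΔλ·cosφ2=0.53687551, x=cosφ1·sinφ2-sinφ1·cosφ2·cosΔλ=0.24409547; θ=atan2(y, x)=65.5506° ≈ 65.6°

Leg 1: dist=6911.6 km, bearing=353.4°
Leg 2: dist=10765.0 km, bearing=281.6°
Leg 3: dist=11622.7 km, bearing=31.5°
Leg 4: dist=5793.1 km, bearing=72.5°
Leg 5: dist=8947.1 km, bearing=151.3°
Leg 6: dist=15996.5 km, bearing=65.6°
Total: 60036.0 km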